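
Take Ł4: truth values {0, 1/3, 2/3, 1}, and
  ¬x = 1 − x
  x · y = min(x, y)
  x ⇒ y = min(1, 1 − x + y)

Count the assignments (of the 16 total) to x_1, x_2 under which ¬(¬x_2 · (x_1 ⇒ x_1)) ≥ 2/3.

x_1 = 0, x_2 = 0 ↦ 0  <
x_1 = 0, x_2 = 1/3 ↦ 1/3  <
x_1 = 0, x_2 = 2/3 ↦ 2/3  ≥
x_1 = 0, x_2 = 1 ↦ 1  ≥
x_1 = 1/3, x_2 = 0 ↦ 0  <
x_1 = 1/3, x_2 = 1/3 ↦ 1/3  <
x_1 = 1/3, x_2 = 2/3 ↦ 2/3  ≥
x_1 = 1/3, x_2 = 1 ↦ 1  ≥
x_1 = 2/3, x_2 = 0 ↦ 0  <
x_1 = 2/3, x_2 = 1/3 ↦ 1/3  <
x_1 = 2/3, x_2 = 2/3 ↦ 2/3  ≥
x_1 = 2/3, x_2 = 1 ↦ 1  ≥
x_1 = 1, x_2 = 0 ↦ 0  <
x_1 = 1, x_2 = 1/3 ↦ 1/3  <
x_1 = 1, x_2 = 2/3 ↦ 2/3  ≥
x_1 = 1, x_2 = 1 ↦ 1  ≥
So 8 of the 16 assignments meet the threshold.

8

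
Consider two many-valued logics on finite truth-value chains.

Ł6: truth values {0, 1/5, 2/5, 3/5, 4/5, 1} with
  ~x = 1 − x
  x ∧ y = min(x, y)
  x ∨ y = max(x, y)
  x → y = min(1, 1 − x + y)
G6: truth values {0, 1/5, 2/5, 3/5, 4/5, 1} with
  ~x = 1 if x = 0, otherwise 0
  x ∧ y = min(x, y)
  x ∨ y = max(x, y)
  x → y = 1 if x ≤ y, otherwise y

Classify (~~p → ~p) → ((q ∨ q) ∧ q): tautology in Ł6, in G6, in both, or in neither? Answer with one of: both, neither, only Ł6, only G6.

neither

In Ł6: at p = 0, q = 0 the value is 0 — not a tautology.
In G6: at p = 0, q = 0 the value is 0 — not a tautology.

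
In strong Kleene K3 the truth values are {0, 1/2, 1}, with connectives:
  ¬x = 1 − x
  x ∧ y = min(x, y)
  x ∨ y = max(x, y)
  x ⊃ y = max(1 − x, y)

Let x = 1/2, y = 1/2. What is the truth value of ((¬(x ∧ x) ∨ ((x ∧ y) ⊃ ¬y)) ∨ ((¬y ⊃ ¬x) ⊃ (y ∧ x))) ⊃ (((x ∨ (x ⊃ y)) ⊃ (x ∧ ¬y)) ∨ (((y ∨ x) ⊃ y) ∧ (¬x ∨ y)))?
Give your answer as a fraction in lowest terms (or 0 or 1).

x ∧ x = 1/2 ∧ 1/2 = 1/2
¬(x ∧ x) = ¬1/2 = 1/2
x ∧ y = 1/2 ∧ 1/2 = 1/2
¬y = ¬1/2 = 1/2
(x ∧ y) ⊃ ¬y = 1/2 ⊃ 1/2 = 1/2
¬(x ∧ x) ∨ ((x ∧ y) ⊃ ¬y) = 1/2 ∨ 1/2 = 1/2
¬y = ¬1/2 = 1/2
¬x = ¬1/2 = 1/2
¬y ⊃ ¬x = 1/2 ⊃ 1/2 = 1/2
y ∧ x = 1/2 ∧ 1/2 = 1/2
(¬y ⊃ ¬x) ⊃ (y ∧ x) = 1/2 ⊃ 1/2 = 1/2
(¬(x ∧ x) ∨ ((x ∧ y) ⊃ ¬y)) ∨ ((¬y ⊃ ¬x) ⊃ (y ∧ x)) = 1/2 ∨ 1/2 = 1/2
x ⊃ y = 1/2 ⊃ 1/2 = 1/2
x ∨ (x ⊃ y) = 1/2 ∨ 1/2 = 1/2
¬y = ¬1/2 = 1/2
x ∧ ¬y = 1/2 ∧ 1/2 = 1/2
(x ∨ (x ⊃ y)) ⊃ (x ∧ ¬y) = 1/2 ⊃ 1/2 = 1/2
y ∨ x = 1/2 ∨ 1/2 = 1/2
(y ∨ x) ⊃ y = 1/2 ⊃ 1/2 = 1/2
¬x = ¬1/2 = 1/2
¬x ∨ y = 1/2 ∨ 1/2 = 1/2
((y ∨ x) ⊃ y) ∧ (¬x ∨ y) = 1/2 ∧ 1/2 = 1/2
((x ∨ (x ⊃ y)) ⊃ (x ∧ ¬y)) ∨ (((y ∨ x) ⊃ y) ∧ (¬x ∨ y)) = 1/2 ∨ 1/2 = 1/2
((¬(x ∧ x) ∨ ((x ∧ y) ⊃ ¬y)) ∨ ((¬y ⊃ ¬x) ⊃ (y ∧ x))) ⊃ (((x ∨ (x ⊃ y)) ⊃ (x ∧ ¬y)) ∨ (((y ∨ x) ⊃ y) ∧ (¬x ∨ y))) = 1/2 ⊃ 1/2 = 1/2

1/2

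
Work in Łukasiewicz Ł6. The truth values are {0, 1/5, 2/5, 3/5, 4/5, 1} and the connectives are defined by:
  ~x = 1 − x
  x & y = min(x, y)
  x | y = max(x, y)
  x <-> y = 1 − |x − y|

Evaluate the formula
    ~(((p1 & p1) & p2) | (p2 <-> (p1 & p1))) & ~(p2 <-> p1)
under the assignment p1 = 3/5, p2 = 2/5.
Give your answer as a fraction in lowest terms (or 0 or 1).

p1 & p1 = 3/5 & 3/5 = 3/5
(p1 & p1) & p2 = 3/5 & 2/5 = 2/5
p1 & p1 = 3/5 & 3/5 = 3/5
p2 <-> (p1 & p1) = 2/5 <-> 3/5 = 4/5
((p1 & p1) & p2) | (p2 <-> (p1 & p1)) = 2/5 | 4/5 = 4/5
~(((p1 & p1) & p2) | (p2 <-> (p1 & p1))) = ~4/5 = 1/5
p2 <-> p1 = 2/5 <-> 3/5 = 4/5
~(p2 <-> p1) = ~4/5 = 1/5
~(((p1 & p1) & p2) | (p2 <-> (p1 & p1))) & ~(p2 <-> p1) = 1/5 & 1/5 = 1/5

1/5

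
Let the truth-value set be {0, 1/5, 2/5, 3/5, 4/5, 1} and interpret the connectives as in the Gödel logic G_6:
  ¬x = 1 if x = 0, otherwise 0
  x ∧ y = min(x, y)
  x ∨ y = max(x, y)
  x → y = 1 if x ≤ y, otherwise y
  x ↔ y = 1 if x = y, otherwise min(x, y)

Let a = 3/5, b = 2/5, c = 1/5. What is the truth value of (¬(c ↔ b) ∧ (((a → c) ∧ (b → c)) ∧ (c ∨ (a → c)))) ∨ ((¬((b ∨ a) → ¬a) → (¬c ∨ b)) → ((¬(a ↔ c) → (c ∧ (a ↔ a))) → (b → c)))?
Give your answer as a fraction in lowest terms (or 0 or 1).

c ↔ b = 1/5 ↔ 2/5 = 1/5
¬(c ↔ b) = ¬1/5 = 0
a → c = 3/5 → 1/5 = 1/5
b → c = 2/5 → 1/5 = 1/5
(a → c) ∧ (b → c) = 1/5 ∧ 1/5 = 1/5
a → c = 3/5 → 1/5 = 1/5
c ∨ (a → c) = 1/5 ∨ 1/5 = 1/5
((a → c) ∧ (b → c)) ∧ (c ∨ (a → c)) = 1/5 ∧ 1/5 = 1/5
¬(c ↔ b) ∧ (((a → c) ∧ (b → c)) ∧ (c ∨ (a → c))) = 0 ∧ 1/5 = 0
b ∨ a = 2/5 ∨ 3/5 = 3/5
¬a = ¬3/5 = 0
(b ∨ a) → ¬a = 3/5 → 0 = 0
¬((b ∨ a) → ¬a) = ¬0 = 1
¬c = ¬1/5 = 0
¬c ∨ b = 0 ∨ 2/5 = 2/5
¬((b ∨ a) → ¬a) → (¬c ∨ b) = 1 → 2/5 = 2/5
a ↔ c = 3/5 ↔ 1/5 = 1/5
¬(a ↔ c) = ¬1/5 = 0
a ↔ a = 3/5 ↔ 3/5 = 1
c ∧ (a ↔ a) = 1/5 ∧ 1 = 1/5
¬(a ↔ c) → (c ∧ (a ↔ a)) = 0 → 1/5 = 1
b → c = 2/5 → 1/5 = 1/5
(¬(a ↔ c) → (c ∧ (a ↔ a))) → (b → c) = 1 → 1/5 = 1/5
(¬((b ∨ a) → ¬a) → (¬c ∨ b)) → ((¬(a ↔ c) → (c ∧ (a ↔ a))) → (b → c)) = 2/5 → 1/5 = 1/5
(¬(c ↔ b) ∧ (((a → c) ∧ (b → c)) ∧ (c ∨ (a → c)))) ∨ ((¬((b ∨ a) → ¬a) → (¬c ∨ b)) → ((¬(a ↔ c) → (c ∧ (a ↔ a))) → (b → c))) = 0 ∨ 1/5 = 1/5

1/5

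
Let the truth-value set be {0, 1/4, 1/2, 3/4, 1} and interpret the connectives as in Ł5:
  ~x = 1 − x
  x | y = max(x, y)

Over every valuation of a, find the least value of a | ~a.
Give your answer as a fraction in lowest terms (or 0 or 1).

Take a = 1/2:
~a = ~1/2 = 1/2
a | ~a = 1/2 | 1/2 = 1/2
No assignment yields a value below 1/2, so this is the minimum.

1/2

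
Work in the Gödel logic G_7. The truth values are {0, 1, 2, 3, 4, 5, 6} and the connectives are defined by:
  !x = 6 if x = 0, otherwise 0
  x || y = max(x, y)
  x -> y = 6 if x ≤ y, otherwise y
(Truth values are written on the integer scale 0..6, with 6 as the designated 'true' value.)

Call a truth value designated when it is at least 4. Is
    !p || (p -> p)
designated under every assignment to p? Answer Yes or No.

Yes

p = 0 ↦ 6
p = 1 ↦ 6
p = 2 ↦ 6
p = 3 ↦ 6
p = 4 ↦ 6
p = 5 ↦ 6
p = 6 ↦ 6
Every assignment gives a value ≥ 4.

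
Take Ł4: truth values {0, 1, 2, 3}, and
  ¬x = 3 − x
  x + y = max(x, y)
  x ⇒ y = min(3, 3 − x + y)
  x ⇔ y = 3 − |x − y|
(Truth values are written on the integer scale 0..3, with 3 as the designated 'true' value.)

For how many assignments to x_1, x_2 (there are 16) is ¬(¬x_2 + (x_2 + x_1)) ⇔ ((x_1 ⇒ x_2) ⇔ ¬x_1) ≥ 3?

2

x_1 = 0, x_2 = 0 ↦ 0  <
x_1 = 0, x_2 = 1 ↦ 1  <
x_1 = 0, x_2 = 2 ↦ 1  <
x_1 = 0, x_2 = 3 ↦ 0  <
x_1 = 1, x_2 = 0 ↦ 0  <
x_1 = 1, x_2 = 1 ↦ 2  <
x_1 = 1, x_2 = 2 ↦ 2  <
x_1 = 1, x_2 = 3 ↦ 1  <
x_1 = 2, x_2 = 0 ↦ 0  <
x_1 = 2, x_2 = 1 ↦ 2  <
x_1 = 2, x_2 = 2 ↦ 3  ≥
x_1 = 2, x_2 = 3 ↦ 2  <
x_1 = 3, x_2 = 0 ↦ 0  <
x_1 = 3, x_2 = 1 ↦ 1  <
x_1 = 3, x_2 = 2 ↦ 2  <
x_1 = 3, x_2 = 3 ↦ 3  ≥
So 2 of the 16 assignments meet the threshold.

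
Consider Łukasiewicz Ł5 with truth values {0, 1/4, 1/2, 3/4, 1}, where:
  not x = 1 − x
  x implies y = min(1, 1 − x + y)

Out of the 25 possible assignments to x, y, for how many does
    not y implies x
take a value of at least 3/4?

value 1: 15 assignments (counts)
value 3/4: 4 assignments (counts)
value 1/2: 3 assignments
value 1/4: 2 assignments
value 0: 1 assignment
So 19 of the 25 assignments meet the threshold.

19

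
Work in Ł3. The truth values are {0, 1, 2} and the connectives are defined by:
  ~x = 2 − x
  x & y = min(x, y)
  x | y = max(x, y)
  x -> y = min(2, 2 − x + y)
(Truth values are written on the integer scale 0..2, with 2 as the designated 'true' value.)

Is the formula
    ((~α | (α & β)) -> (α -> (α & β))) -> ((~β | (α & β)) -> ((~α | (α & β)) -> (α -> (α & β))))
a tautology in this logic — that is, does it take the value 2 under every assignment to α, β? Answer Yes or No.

Yes

α = 0, β = 0 ↦ 2
α = 0, β = 1 ↦ 2
α = 0, β = 2 ↦ 2
α = 1, β = 0 ↦ 2
α = 1, β = 1 ↦ 2
α = 1, β = 2 ↦ 2
α = 2, β = 0 ↦ 2
α = 2, β = 1 ↦ 2
α = 2, β = 2 ↦ 2
Every assignment gives a value ≥ 2.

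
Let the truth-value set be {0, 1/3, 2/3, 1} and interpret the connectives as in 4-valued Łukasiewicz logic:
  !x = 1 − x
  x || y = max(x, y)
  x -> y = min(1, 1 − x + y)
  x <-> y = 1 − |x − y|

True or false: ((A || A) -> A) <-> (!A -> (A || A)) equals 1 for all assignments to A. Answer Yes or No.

No

Counterexample: take A = 0.
A || A = 0 || 0 = 0
(A || A) -> A = 0 -> 0 = 1
!A = !0 = 1
A || A = 0 || 0 = 0
!A -> (A || A) = 1 -> 0 = 0
((A || A) -> A) <-> (!A -> (A || A)) = 1 <-> 0 = 0
This gives 0 ≠ 1.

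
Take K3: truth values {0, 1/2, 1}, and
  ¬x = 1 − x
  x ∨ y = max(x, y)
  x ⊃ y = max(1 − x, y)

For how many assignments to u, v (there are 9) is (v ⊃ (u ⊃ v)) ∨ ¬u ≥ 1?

7

u = 0, v = 0 ↦ 1  ≥
u = 0, v = 1/2 ↦ 1  ≥
u = 0, v = 1 ↦ 1  ≥
u = 1/2, v = 0 ↦ 1  ≥
u = 1/2, v = 1/2 ↦ 1/2  <
u = 1/2, v = 1 ↦ 1  ≥
u = 1, v = 0 ↦ 1  ≥
u = 1, v = 1/2 ↦ 1/2  <
u = 1, v = 1 ↦ 1  ≥
So 7 of the 9 assignments meet the threshold.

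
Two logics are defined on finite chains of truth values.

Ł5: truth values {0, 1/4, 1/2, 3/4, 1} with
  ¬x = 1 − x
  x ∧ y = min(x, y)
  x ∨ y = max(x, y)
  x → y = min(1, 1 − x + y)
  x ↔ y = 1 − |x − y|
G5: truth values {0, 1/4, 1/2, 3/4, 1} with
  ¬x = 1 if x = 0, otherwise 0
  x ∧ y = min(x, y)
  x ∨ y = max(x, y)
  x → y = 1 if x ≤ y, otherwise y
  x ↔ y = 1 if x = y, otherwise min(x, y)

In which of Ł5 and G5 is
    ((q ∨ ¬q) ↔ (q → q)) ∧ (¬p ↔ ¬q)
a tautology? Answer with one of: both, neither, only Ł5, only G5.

neither

In Ł5: at p = 0, q = 1/4 the value is 3/4 — not a tautology.
In G5: at p = 0, q = 1/4 the value is 0 — not a tautology.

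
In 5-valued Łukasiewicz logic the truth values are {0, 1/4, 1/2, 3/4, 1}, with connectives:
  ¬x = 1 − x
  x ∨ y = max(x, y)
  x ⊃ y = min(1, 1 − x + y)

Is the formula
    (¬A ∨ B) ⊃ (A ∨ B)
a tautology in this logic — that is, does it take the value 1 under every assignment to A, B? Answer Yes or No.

No

Counterexample: take A = 0, B = 0.
¬A = ¬0 = 1
¬A ∨ B = 1 ∨ 0 = 1
A ∨ B = 0 ∨ 0 = 0
(¬A ∨ B) ⊃ (A ∨ B) = 1 ⊃ 0 = 0
This gives 0 ≠ 1.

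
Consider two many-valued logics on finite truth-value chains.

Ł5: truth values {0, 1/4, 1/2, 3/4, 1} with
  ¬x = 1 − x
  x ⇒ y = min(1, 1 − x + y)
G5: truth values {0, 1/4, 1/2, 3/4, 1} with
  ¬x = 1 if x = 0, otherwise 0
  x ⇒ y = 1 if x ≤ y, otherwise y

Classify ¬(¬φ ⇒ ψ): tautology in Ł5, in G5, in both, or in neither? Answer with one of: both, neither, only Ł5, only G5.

neither

In Ł5: at φ = 0, ψ = 1/4 the value is 3/4 — not a tautology.
In G5: at φ = 0, ψ = 1/4 the value is 0 — not a tautology.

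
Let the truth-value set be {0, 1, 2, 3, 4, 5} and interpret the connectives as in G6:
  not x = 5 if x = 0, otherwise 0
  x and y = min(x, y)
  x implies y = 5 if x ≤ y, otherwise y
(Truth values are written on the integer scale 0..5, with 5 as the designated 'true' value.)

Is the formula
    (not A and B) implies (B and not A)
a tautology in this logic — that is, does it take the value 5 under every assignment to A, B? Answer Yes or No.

Yes

At A = 4, B = 0, for instance:
not A = not 4 = 0
not A and B = 0 and 0 = 0
B and not A = 0 and 0 = 0
(not A and B) implies (B and not A) = 0 implies 0 = 5
and checking the remaining 35 assignments likewise gives ≥ 5 in every case.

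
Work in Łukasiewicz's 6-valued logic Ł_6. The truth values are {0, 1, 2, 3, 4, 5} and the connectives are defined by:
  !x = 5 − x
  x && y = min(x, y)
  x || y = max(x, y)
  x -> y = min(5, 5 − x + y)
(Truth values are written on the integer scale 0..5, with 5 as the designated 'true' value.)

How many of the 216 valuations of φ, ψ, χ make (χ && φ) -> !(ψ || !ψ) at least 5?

116

value 5: 116 assignments (counts)
value 4: 42 assignments
value 3: 30 assignments
value 2: 18 assignments
value 1: 8 assignments
value 0: 2 assignments
So 116 of the 216 assignments meet the threshold.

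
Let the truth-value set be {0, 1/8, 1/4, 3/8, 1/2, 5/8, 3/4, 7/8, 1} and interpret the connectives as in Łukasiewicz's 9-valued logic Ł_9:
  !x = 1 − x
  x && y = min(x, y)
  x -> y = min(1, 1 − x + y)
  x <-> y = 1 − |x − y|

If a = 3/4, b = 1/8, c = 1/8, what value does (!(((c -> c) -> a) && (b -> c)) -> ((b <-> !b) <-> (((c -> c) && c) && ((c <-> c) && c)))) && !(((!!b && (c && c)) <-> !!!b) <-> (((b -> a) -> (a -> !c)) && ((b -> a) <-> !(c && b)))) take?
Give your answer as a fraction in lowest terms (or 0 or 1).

5/8

c -> c = 1/8 -> 1/8 = 1
(c -> c) -> a = 1 -> 3/4 = 3/4
b -> c = 1/8 -> 1/8 = 1
((c -> c) -> a) && (b -> c) = 3/4 && 1 = 3/4
!(((c -> c) -> a) && (b -> c)) = !3/4 = 1/4
!b = !1/8 = 7/8
b <-> !b = 1/8 <-> 7/8 = 1/4
c -> c = 1/8 -> 1/8 = 1
(c -> c) && c = 1 && 1/8 = 1/8
c <-> c = 1/8 <-> 1/8 = 1
(c <-> c) && c = 1 && 1/8 = 1/8
((c -> c) && c) && ((c <-> c) && c) = 1/8 && 1/8 = 1/8
(b <-> !b) <-> (((c -> c) && c) && ((c <-> c) && c)) = 1/4 <-> 1/8 = 7/8
!(((c -> c) -> a) && (b -> c)) -> ((b <-> !b) <-> (((c -> c) && c) && ((c <-> c) && c))) = 1/4 -> 7/8 = 1
!b = !1/8 = 7/8
!!b = !7/8 = 1/8
c && c = 1/8 && 1/8 = 1/8
!!b && (c && c) = 1/8 && 1/8 = 1/8
!b = !1/8 = 7/8
!!b = !7/8 = 1/8
!!!b = !1/8 = 7/8
(!!b && (c && c)) <-> !!!b = 1/8 <-> 7/8 = 1/4
b -> a = 1/8 -> 3/4 = 1
!c = !1/8 = 7/8
a -> !c = 3/4 -> 7/8 = 1
(b -> a) -> (a -> !c) = 1 -> 1 = 1
b -> a = 1/8 -> 3/4 = 1
c && b = 1/8 && 1/8 = 1/8
!(c && b) = !1/8 = 7/8
(b -> a) <-> !(c && b) = 1 <-> 7/8 = 7/8
((b -> a) -> (a -> !c)) && ((b -> a) <-> !(c && b)) = 1 && 7/8 = 7/8
((!!b && (c && c)) <-> !!!b) <-> (((b -> a) -> (a -> !c)) && ((b -> a) <-> !(c && b))) = 1/4 <-> 7/8 = 3/8
!(((!!b && (c && c)) <-> !!!b) <-> (((b -> a) -> (a -> !c)) && ((b -> a) <-> !(c && b)))) = !3/8 = 5/8
(!(((c -> c) -> a) && (b -> c)) -> ((b <-> !b) <-> (((c -> c) && c) && ((c <-> c) && c)))) && !(((!!b && (c && c)) <-> !!!b) <-> (((b -> a) -> (a -> !c)) && ((b -> a) <-> !(c && b)))) = 1 && 5/8 = 5/8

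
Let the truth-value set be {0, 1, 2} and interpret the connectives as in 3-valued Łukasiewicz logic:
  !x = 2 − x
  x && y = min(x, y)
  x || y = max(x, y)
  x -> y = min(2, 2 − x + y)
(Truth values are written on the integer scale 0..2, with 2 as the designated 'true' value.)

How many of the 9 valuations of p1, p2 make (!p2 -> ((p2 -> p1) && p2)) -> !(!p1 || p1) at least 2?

3

p1 = 0, p2 = 0 ↦ 2  ≥
p1 = 0, p2 = 1 ↦ 0  <
p1 = 0, p2 = 2 ↦ 0  <
p1 = 1, p2 = 0 ↦ 2  ≥
p1 = 1, p2 = 1 ↦ 1  <
p1 = 1, p2 = 2 ↦ 1  <
p1 = 2, p2 = 0 ↦ 2  ≥
p1 = 2, p2 = 1 ↦ 0  <
p1 = 2, p2 = 2 ↦ 0  <
So 3 of the 9 assignments meet the threshold.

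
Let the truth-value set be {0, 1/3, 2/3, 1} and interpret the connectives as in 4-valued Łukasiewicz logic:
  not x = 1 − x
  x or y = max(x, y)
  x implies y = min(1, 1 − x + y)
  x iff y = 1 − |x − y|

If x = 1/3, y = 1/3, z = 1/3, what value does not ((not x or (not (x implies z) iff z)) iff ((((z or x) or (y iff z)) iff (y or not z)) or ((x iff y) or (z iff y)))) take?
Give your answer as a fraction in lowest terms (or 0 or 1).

not x = not 1/3 = 2/3
x implies z = 1/3 implies 1/3 = 1
not (x implies z) = not 1 = 0
not (x implies z) iff z = 0 iff 1/3 = 2/3
not x or (not (x implies z) iff z) = 2/3 or 2/3 = 2/3
z or x = 1/3 or 1/3 = 1/3
y iff z = 1/3 iff 1/3 = 1
(z or x) or (y iff z) = 1/3 or 1 = 1
not z = not 1/3 = 2/3
y or not z = 1/3 or 2/3 = 2/3
((z or x) or (y iff z)) iff (y or not z) = 1 iff 2/3 = 2/3
x iff y = 1/3 iff 1/3 = 1
z iff y = 1/3 iff 1/3 = 1
(x iff y) or (z iff y) = 1 or 1 = 1
(((z or x) or (y iff z)) iff (y or not z)) or ((x iff y) or (z iff y)) = 2/3 or 1 = 1
(not x or (not (x implies z) iff z)) iff ((((z or x) or (y iff z)) iff (y or not z)) or ((x iff y) or (z iff y))) = 2/3 iff 1 = 2/3
not ((not x or (not (x implies z) iff z)) iff ((((z or x) or (y iff z)) iff (y or not z)) or ((x iff y) or (z iff y)))) = not 2/3 = 1/3

1/3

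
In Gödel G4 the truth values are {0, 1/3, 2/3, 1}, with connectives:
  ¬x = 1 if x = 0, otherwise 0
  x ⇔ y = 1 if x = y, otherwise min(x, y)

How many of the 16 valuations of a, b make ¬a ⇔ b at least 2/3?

a = 0, b = 0 ↦ 0  <
a = 0, b = 1/3 ↦ 1/3  <
a = 0, b = 2/3 ↦ 2/3  ≥
a = 0, b = 1 ↦ 1  ≥
a = 1/3, b = 0 ↦ 1  ≥
a = 1/3, b = 1/3 ↦ 0  <
a = 1/3, b = 2/3 ↦ 0  <
a = 1/3, b = 1 ↦ 0  <
a = 2/3, b = 0 ↦ 1  ≥
a = 2/3, b = 1/3 ↦ 0  <
a = 2/3, b = 2/3 ↦ 0  <
a = 2/3, b = 1 ↦ 0  <
a = 1, b = 0 ↦ 1  ≥
a = 1, b = 1/3 ↦ 0  <
a = 1, b = 2/3 ↦ 0  <
a = 1, b = 1 ↦ 0  <
So 5 of the 16 assignments meet the threshold.

5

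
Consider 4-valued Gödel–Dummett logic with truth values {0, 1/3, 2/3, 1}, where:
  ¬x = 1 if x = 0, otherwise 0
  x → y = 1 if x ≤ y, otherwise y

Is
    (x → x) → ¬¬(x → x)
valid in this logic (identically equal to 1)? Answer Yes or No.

x = 0 ↦ 1
x = 1/3 ↦ 1
x = 2/3 ↦ 1
x = 1 ↦ 1
Every assignment gives a value ≥ 1.

Yes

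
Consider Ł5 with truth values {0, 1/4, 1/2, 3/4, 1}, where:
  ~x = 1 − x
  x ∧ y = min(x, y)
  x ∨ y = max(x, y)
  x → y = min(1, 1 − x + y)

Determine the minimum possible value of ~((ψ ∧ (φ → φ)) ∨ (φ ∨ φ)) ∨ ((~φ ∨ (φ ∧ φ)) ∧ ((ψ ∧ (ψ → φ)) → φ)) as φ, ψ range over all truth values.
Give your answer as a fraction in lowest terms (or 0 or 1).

1/2

Take φ = 0, ψ = 1/2:
φ → φ = 0 → 0 = 1
ψ ∧ (φ → φ) = 1/2 ∧ 1 = 1/2
φ ∨ φ = 0 ∨ 0 = 0
(ψ ∧ (φ → φ)) ∨ (φ ∨ φ) = 1/2 ∨ 0 = 1/2
~((ψ ∧ (φ → φ)) ∨ (φ ∨ φ)) = ~1/2 = 1/2
~φ = ~0 = 1
φ ∧ φ = 0 ∧ 0 = 0
~φ ∨ (φ ∧ φ) = 1 ∨ 0 = 1
ψ → φ = 1/2 → 0 = 1/2
ψ ∧ (ψ → φ) = 1/2 ∧ 1/2 = 1/2
(ψ ∧ (ψ → φ)) → φ = 1/2 → 0 = 1/2
(~φ ∨ (φ ∧ φ)) ∧ ((ψ ∧ (ψ → φ)) → φ) = 1 ∧ 1/2 = 1/2
~((ψ ∧ (φ → φ)) ∨ (φ ∨ φ)) ∨ ((~φ ∨ (φ ∧ φ)) ∧ ((ψ ∧ (ψ → φ)) → φ)) = 1/2 ∨ 1/2 = 1/2
No assignment yields a value below 1/2, so this is the minimum.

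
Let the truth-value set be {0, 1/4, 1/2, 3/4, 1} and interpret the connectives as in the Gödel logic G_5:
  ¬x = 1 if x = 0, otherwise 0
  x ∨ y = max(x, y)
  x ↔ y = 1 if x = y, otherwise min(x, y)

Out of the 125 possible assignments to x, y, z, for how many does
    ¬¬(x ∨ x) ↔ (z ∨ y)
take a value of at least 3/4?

65

value 1: 37 assignments (counts)
value 3/4: 28 assignments (counts)
value 1/2: 20 assignments
value 1/4: 12 assignments
value 0: 28 assignments
So 65 of the 125 assignments meet the threshold.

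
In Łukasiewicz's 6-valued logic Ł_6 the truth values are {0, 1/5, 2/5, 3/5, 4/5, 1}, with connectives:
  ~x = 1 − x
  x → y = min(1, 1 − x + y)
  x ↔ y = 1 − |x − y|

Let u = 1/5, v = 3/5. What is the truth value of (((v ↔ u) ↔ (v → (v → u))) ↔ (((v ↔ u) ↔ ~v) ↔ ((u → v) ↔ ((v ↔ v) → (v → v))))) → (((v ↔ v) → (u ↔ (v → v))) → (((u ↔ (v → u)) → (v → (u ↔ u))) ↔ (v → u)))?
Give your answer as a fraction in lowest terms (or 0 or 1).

v ↔ u = 3/5 ↔ 1/5 = 3/5
v → u = 3/5 → 1/5 = 3/5
v → (v → u) = 3/5 → 3/5 = 1
(v ↔ u) ↔ (v → (v → u)) = 3/5 ↔ 1 = 3/5
v ↔ u = 3/5 ↔ 1/5 = 3/5
~v = ~3/5 = 2/5
(v ↔ u) ↔ ~v = 3/5 ↔ 2/5 = 4/5
u → v = 1/5 → 3/5 = 1
v ↔ v = 3/5 ↔ 3/5 = 1
v → v = 3/5 → 3/5 = 1
(v ↔ v) → (v → v) = 1 → 1 = 1
(u → v) ↔ ((v ↔ v) → (v → v)) = 1 ↔ 1 = 1
((v ↔ u) ↔ ~v) ↔ ((u → v) ↔ ((v ↔ v) → (v → v))) = 4/5 ↔ 1 = 4/5
((v ↔ u) ↔ (v → (v → u))) ↔ (((v ↔ u) ↔ ~v) ↔ ((u → v) ↔ ((v ↔ v) → (v → v)))) = 3/5 ↔ 4/5 = 4/5
v ↔ v = 3/5 ↔ 3/5 = 1
v → v = 3/5 → 3/5 = 1
u ↔ (v → v) = 1/5 ↔ 1 = 1/5
(v ↔ v) → (u ↔ (v → v)) = 1 → 1/5 = 1/5
v → u = 3/5 → 1/5 = 3/5
u ↔ (v → u) = 1/5 ↔ 3/5 = 3/5
u ↔ u = 1/5 ↔ 1/5 = 1
v → (u ↔ u) = 3/5 → 1 = 1
(u ↔ (v → u)) → (v → (u ↔ u)) = 3/5 → 1 = 1
v → u = 3/5 → 1/5 = 3/5
((u ↔ (v → u)) → (v → (u ↔ u))) ↔ (v → u) = 1 ↔ 3/5 = 3/5
((v ↔ v) → (u ↔ (v → v))) → (((u ↔ (v → u)) → (v → (u ↔ u))) ↔ (v → u)) = 1/5 → 3/5 = 1
(((v ↔ u) ↔ (v → (v → u))) ↔ (((v ↔ u) ↔ ~v) ↔ ((u → v) ↔ ((v ↔ v) → (v → v))))) → (((v ↔ v) → (u ↔ (v → v))) → (((u ↔ (v → u)) → (v → (u ↔ u))) ↔ (v → u))) = 4/5 → 1 = 1

1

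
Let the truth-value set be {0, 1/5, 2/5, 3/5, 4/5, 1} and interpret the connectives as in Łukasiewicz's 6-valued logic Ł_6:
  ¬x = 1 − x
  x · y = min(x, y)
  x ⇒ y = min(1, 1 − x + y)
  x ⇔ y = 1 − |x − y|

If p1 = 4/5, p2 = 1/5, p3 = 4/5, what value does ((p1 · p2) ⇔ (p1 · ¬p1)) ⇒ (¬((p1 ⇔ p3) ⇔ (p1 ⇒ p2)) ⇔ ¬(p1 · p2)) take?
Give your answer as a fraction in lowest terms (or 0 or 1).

4/5

p1 · p2 = 4/5 · 1/5 = 1/5
¬p1 = ¬4/5 = 1/5
p1 · ¬p1 = 4/5 · 1/5 = 1/5
(p1 · p2) ⇔ (p1 · ¬p1) = 1/5 ⇔ 1/5 = 1
p1 ⇔ p3 = 4/5 ⇔ 4/5 = 1
p1 ⇒ p2 = 4/5 ⇒ 1/5 = 2/5
(p1 ⇔ p3) ⇔ (p1 ⇒ p2) = 1 ⇔ 2/5 = 2/5
¬((p1 ⇔ p3) ⇔ (p1 ⇒ p2)) = ¬2/5 = 3/5
p1 · p2 = 4/5 · 1/5 = 1/5
¬(p1 · p2) = ¬1/5 = 4/5
¬((p1 ⇔ p3) ⇔ (p1 ⇒ p2)) ⇔ ¬(p1 · p2) = 3/5 ⇔ 4/5 = 4/5
((p1 · p2) ⇔ (p1 · ¬p1)) ⇒ (¬((p1 ⇔ p3) ⇔ (p1 ⇒ p2)) ⇔ ¬(p1 · p2)) = 1 ⇒ 4/5 = 4/5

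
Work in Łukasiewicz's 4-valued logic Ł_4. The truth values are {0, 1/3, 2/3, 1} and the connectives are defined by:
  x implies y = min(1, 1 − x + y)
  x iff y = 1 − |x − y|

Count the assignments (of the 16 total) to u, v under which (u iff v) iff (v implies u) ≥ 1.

u = 0, v = 0 ↦ 1  ≥
u = 0, v = 1/3 ↦ 1  ≥
u = 0, v = 2/3 ↦ 1  ≥
u = 0, v = 1 ↦ 1  ≥
u = 1/3, v = 0 ↦ 2/3  <
u = 1/3, v = 1/3 ↦ 1  ≥
u = 1/3, v = 2/3 ↦ 1  ≥
u = 1/3, v = 1 ↦ 1  ≥
u = 2/3, v = 0 ↦ 1/3  <
u = 2/3, v = 1/3 ↦ 2/3  <
u = 2/3, v = 2/3 ↦ 1  ≥
u = 2/3, v = 1 ↦ 1  ≥
u = 1, v = 0 ↦ 0  <
u = 1, v = 1/3 ↦ 1/3  <
u = 1, v = 2/3 ↦ 2/3  <
u = 1, v = 1 ↦ 1  ≥
So 10 of the 16 assignments meet the threshold.

10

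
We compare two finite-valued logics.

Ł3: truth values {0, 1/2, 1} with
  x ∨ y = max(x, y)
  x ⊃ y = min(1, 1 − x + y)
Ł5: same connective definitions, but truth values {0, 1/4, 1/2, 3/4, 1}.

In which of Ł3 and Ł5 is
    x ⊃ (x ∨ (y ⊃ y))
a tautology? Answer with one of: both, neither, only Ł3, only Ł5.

both

In Ł3: every assignment gives 1 — tautology.
In Ł5: every assignment gives 1 — tautology.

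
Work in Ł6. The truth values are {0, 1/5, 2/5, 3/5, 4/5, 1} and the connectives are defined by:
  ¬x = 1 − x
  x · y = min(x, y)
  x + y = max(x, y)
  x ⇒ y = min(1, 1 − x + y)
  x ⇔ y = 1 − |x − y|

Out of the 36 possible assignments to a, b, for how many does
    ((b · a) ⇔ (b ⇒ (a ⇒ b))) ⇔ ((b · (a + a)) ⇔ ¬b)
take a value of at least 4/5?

value 1: 7 assignments (counts)
value 4/5: 11 assignments (counts)
value 3/5: 9 assignments
value 2/5: 5 assignments
value 1/5: 2 assignments
value 0: 2 assignments
So 18 of the 36 assignments meet the threshold.

18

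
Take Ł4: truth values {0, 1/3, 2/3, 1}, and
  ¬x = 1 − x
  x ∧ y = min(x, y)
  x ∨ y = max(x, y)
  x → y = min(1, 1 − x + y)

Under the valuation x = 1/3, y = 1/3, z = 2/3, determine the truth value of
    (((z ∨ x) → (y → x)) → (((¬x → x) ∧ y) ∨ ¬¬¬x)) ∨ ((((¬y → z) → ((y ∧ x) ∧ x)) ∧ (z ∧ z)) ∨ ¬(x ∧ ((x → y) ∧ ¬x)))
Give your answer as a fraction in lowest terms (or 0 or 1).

z ∨ x = 2/3 ∨ 1/3 = 2/3
y → x = 1/3 → 1/3 = 1
(z ∨ x) → (y → x) = 2/3 → 1 = 1
¬x = ¬1/3 = 2/3
¬x → x = 2/3 → 1/3 = 2/3
(¬x → x) ∧ y = 2/3 ∧ 1/3 = 1/3
¬x = ¬1/3 = 2/3
¬¬x = ¬2/3 = 1/3
¬¬¬x = ¬1/3 = 2/3
((¬x → x) ∧ y) ∨ ¬¬¬x = 1/3 ∨ 2/3 = 2/3
((z ∨ x) → (y → x)) → (((¬x → x) ∧ y) ∨ ¬¬¬x) = 1 → 2/3 = 2/3
¬y = ¬1/3 = 2/3
¬y → z = 2/3 → 2/3 = 1
y ∧ x = 1/3 ∧ 1/3 = 1/3
(y ∧ x) ∧ x = 1/3 ∧ 1/3 = 1/3
(¬y → z) → ((y ∧ x) ∧ x) = 1 → 1/3 = 1/3
z ∧ z = 2/3 ∧ 2/3 = 2/3
((¬y → z) → ((y ∧ x) ∧ x)) ∧ (z ∧ z) = 1/3 ∧ 2/3 = 1/3
x → y = 1/3 → 1/3 = 1
¬x = ¬1/3 = 2/3
(x → y) ∧ ¬x = 1 ∧ 2/3 = 2/3
x ∧ ((x → y) ∧ ¬x) = 1/3 ∧ 2/3 = 1/3
¬(x ∧ ((x → y) ∧ ¬x)) = ¬1/3 = 2/3
(((¬y → z) → ((y ∧ x) ∧ x)) ∧ (z ∧ z)) ∨ ¬(x ∧ ((x → y) ∧ ¬x)) = 1/3 ∨ 2/3 = 2/3
(((z ∨ x) → (y → x)) → (((¬x → x) ∧ y) ∨ ¬¬¬x)) ∨ ((((¬y → z) → ((y ∧ x) ∧ x)) ∧ (z ∧ z)) ∨ ¬(x ∧ ((x → y) ∧ ¬x))) = 2/3 ∨ 2/3 = 2/3

2/3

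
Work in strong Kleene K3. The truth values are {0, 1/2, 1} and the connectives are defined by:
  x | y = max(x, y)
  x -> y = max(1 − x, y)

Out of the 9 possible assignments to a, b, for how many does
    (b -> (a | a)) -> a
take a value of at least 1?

4

a = 0, b = 0 ↦ 0  <
a = 0, b = 1/2 ↦ 1/2  <
a = 0, b = 1 ↦ 1  ≥
a = 1/2, b = 0 ↦ 1/2  <
a = 1/2, b = 1/2 ↦ 1/2  <
a = 1/2, b = 1 ↦ 1/2  <
a = 1, b = 0 ↦ 1  ≥
a = 1, b = 1/2 ↦ 1  ≥
a = 1, b = 1 ↦ 1  ≥
So 4 of the 9 assignments meet the threshold.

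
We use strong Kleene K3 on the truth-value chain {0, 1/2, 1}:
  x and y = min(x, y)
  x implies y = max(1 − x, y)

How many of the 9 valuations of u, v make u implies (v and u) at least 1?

4

u = 0, v = 0 ↦ 1  ≥
u = 0, v = 1/2 ↦ 1  ≥
u = 0, v = 1 ↦ 1  ≥
u = 1/2, v = 0 ↦ 1/2  <
u = 1/2, v = 1/2 ↦ 1/2  <
u = 1/2, v = 1 ↦ 1/2  <
u = 1, v = 0 ↦ 0  <
u = 1, v = 1/2 ↦ 1/2  <
u = 1, v = 1 ↦ 1  ≥
So 4 of the 9 assignments meet the threshold.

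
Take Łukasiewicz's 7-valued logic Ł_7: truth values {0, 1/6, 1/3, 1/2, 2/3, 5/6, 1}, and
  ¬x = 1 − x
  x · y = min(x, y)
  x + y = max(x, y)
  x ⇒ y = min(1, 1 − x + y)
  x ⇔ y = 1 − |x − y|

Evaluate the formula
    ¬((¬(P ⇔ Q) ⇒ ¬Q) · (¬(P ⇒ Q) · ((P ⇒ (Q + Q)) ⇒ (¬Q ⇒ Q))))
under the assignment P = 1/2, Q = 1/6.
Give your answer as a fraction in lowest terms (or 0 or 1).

P ⇔ Q = 1/2 ⇔ 1/6 = 2/3
¬(P ⇔ Q) = ¬2/3 = 1/3
¬Q = ¬1/6 = 5/6
¬(P ⇔ Q) ⇒ ¬Q = 1/3 ⇒ 5/6 = 1
P ⇒ Q = 1/2 ⇒ 1/6 = 2/3
¬(P ⇒ Q) = ¬2/3 = 1/3
Q + Q = 1/6 + 1/6 = 1/6
P ⇒ (Q + Q) = 1/2 ⇒ 1/6 = 2/3
¬Q = ¬1/6 = 5/6
¬Q ⇒ Q = 5/6 ⇒ 1/6 = 1/3
(P ⇒ (Q + Q)) ⇒ (¬Q ⇒ Q) = 2/3 ⇒ 1/3 = 2/3
¬(P ⇒ Q) · ((P ⇒ (Q + Q)) ⇒ (¬Q ⇒ Q)) = 1/3 · 2/3 = 1/3
(¬(P ⇔ Q) ⇒ ¬Q) · (¬(P ⇒ Q) · ((P ⇒ (Q + Q)) ⇒ (¬Q ⇒ Q))) = 1 · 1/3 = 1/3
¬((¬(P ⇔ Q) ⇒ ¬Q) · (¬(P ⇒ Q) · ((P ⇒ (Q + Q)) ⇒ (¬Q ⇒ Q)))) = ¬1/3 = 2/3

2/3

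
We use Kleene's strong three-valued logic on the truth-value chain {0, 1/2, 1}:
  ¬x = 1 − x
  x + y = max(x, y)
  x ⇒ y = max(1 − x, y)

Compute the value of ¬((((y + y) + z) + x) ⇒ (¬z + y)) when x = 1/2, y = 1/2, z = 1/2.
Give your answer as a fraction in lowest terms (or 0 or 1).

1/2

y + y = 1/2 + 1/2 = 1/2
(y + y) + z = 1/2 + 1/2 = 1/2
((y + y) + z) + x = 1/2 + 1/2 = 1/2
¬z = ¬1/2 = 1/2
¬z + y = 1/2 + 1/2 = 1/2
(((y + y) + z) + x) ⇒ (¬z + y) = 1/2 ⇒ 1/2 = 1/2
¬((((y + y) + z) + x) ⇒ (¬z + y)) = ¬1/2 = 1/2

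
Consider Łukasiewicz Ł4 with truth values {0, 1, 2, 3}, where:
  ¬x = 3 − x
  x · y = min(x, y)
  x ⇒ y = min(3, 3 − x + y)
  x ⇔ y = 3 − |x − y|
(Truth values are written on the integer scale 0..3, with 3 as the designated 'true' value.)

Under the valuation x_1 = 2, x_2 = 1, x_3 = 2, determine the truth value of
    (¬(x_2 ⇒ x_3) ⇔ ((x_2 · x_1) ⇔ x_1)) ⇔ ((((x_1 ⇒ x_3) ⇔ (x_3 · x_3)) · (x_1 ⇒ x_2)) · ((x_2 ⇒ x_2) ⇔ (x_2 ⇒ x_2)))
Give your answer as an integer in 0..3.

x_2 ⇒ x_3 = 1 ⇒ 2 = 3
¬(x_2 ⇒ x_3) = ¬3 = 0
x_2 · x_1 = 1 · 2 = 1
(x_2 · x_1) ⇔ x_1 = 1 ⇔ 2 = 2
¬(x_2 ⇒ x_3) ⇔ ((x_2 · x_1) ⇔ x_1) = 0 ⇔ 2 = 1
x_1 ⇒ x_3 = 2 ⇒ 2 = 3
x_3 · x_3 = 2 · 2 = 2
(x_1 ⇒ x_3) ⇔ (x_3 · x_3) = 3 ⇔ 2 = 2
x_1 ⇒ x_2 = 2 ⇒ 1 = 2
((x_1 ⇒ x_3) ⇔ (x_3 · x_3)) · (x_1 ⇒ x_2) = 2 · 2 = 2
x_2 ⇒ x_2 = 1 ⇒ 1 = 3
x_2 ⇒ x_2 = 1 ⇒ 1 = 3
(x_2 ⇒ x_2) ⇔ (x_2 ⇒ x_2) = 3 ⇔ 3 = 3
(((x_1 ⇒ x_3) ⇔ (x_3 · x_3)) · (x_1 ⇒ x_2)) · ((x_2 ⇒ x_2) ⇔ (x_2 ⇒ x_2)) = 2 · 3 = 2
(¬(x_2 ⇒ x_3) ⇔ ((x_2 · x_1) ⇔ x_1)) ⇔ ((((x_1 ⇒ x_3) ⇔ (x_3 · x_3)) · (x_1 ⇒ x_2)) · ((x_2 ⇒ x_2) ⇔ (x_2 ⇒ x_2))) = 1 ⇔ 2 = 2

2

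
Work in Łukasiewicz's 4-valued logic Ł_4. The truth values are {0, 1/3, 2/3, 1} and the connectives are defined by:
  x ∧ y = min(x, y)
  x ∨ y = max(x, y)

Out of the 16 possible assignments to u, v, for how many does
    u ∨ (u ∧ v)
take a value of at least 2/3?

8

u = 0, v = 0 ↦ 0  <
u = 0, v = 1/3 ↦ 0  <
u = 0, v = 2/3 ↦ 0  <
u = 0, v = 1 ↦ 0  <
u = 1/3, v = 0 ↦ 1/3  <
u = 1/3, v = 1/3 ↦ 1/3  <
u = 1/3, v = 2/3 ↦ 1/3  <
u = 1/3, v = 1 ↦ 1/3  <
u = 2/3, v = 0 ↦ 2/3  ≥
u = 2/3, v = 1/3 ↦ 2/3  ≥
u = 2/3, v = 2/3 ↦ 2/3  ≥
u = 2/3, v = 1 ↦ 2/3  ≥
u = 1, v = 0 ↦ 1  ≥
u = 1, v = 1/3 ↦ 1  ≥
u = 1, v = 2/3 ↦ 1  ≥
u = 1, v = 1 ↦ 1  ≥
So 8 of the 16 assignments meet the threshold.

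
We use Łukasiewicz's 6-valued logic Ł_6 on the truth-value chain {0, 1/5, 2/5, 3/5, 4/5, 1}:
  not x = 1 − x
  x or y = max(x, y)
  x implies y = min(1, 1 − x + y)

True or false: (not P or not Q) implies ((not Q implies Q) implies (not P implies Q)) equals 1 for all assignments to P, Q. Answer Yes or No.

No

Counterexample: take P = 0, Q = 1/5.
not P = not 0 = 1
not Q = not 1/5 = 4/5
not P or not Q = 1 or 4/5 = 1
not Q = not 1/5 = 4/5
not Q implies Q = 4/5 implies 1/5 = 2/5
not P = not 0 = 1
not P implies Q = 1 implies 1/5 = 1/5
(not Q implies Q) implies (not P implies Q) = 2/5 implies 1/5 = 4/5
(not P or not Q) implies ((not Q implies Q) implies (not P implies Q)) = 1 implies 4/5 = 4/5
This gives 4/5 ≠ 1.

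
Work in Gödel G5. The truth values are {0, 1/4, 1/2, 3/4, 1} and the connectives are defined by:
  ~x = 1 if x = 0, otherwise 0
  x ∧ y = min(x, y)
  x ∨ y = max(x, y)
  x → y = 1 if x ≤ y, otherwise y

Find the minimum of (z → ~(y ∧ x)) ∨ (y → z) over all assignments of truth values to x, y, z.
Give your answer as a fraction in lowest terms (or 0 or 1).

Take x = 1/4, y = 1/2, z = 1/4:
y ∧ x = 1/2 ∧ 1/4 = 1/4
~(y ∧ x) = ~1/4 = 0
z → ~(y ∧ x) = 1/4 → 0 = 0
y → z = 1/2 → 1/4 = 1/4
(z → ~(y ∧ x)) ∨ (y → z) = 0 ∨ 1/4 = 1/4
No assignment yields a value below 1/4, so this is the minimum.

1/4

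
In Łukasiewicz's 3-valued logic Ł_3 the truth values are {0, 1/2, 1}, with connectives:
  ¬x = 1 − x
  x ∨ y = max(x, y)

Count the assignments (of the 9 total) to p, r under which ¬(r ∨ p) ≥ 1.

p = 0, r = 0 ↦ 1  ≥
p = 0, r = 1/2 ↦ 1/2  <
p = 0, r = 1 ↦ 0  <
p = 1/2, r = 0 ↦ 1/2  <
p = 1/2, r = 1/2 ↦ 1/2  <
p = 1/2, r = 1 ↦ 0  <
p = 1, r = 0 ↦ 0  <
p = 1, r = 1/2 ↦ 0  <
p = 1, r = 1 ↦ 0  <
So 1 of the 9 assignments meets the threshold.

1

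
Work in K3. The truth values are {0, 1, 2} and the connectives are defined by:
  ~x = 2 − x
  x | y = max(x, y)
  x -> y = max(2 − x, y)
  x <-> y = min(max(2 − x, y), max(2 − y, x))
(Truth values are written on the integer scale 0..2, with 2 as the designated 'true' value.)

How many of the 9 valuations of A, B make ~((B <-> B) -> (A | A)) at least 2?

2

A = 0, B = 0 ↦ 2  ≥
A = 0, B = 1 ↦ 1  <
A = 0, B = 2 ↦ 2  ≥
A = 1, B = 0 ↦ 1  <
A = 1, B = 1 ↦ 1  <
A = 1, B = 2 ↦ 1  <
A = 2, B = 0 ↦ 0  <
A = 2, B = 1 ↦ 0  <
A = 2, B = 2 ↦ 0  <
So 2 of the 9 assignments meet the threshold.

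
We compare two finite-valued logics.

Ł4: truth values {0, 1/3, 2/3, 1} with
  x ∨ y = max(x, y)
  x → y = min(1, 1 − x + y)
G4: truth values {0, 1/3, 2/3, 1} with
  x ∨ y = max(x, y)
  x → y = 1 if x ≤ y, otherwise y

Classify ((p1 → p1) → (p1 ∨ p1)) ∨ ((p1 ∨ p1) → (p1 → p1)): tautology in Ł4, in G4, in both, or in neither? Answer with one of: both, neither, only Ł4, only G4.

both

In Ł4: every assignment gives 1 — tautology.
In G4: every assignment gives 1 — tautology.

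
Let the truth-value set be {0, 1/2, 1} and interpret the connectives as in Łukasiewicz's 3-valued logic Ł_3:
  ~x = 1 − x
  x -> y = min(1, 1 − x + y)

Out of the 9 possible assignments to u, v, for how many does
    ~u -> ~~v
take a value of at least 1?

6

u = 0, v = 0 ↦ 0  <
u = 0, v = 1/2 ↦ 1/2  <
u = 0, v = 1 ↦ 1  ≥
u = 1/2, v = 0 ↦ 1/2  <
u = 1/2, v = 1/2 ↦ 1  ≥
u = 1/2, v = 1 ↦ 1  ≥
u = 1, v = 0 ↦ 1  ≥
u = 1, v = 1/2 ↦ 1  ≥
u = 1, v = 1 ↦ 1  ≥
So 6 of the 9 assignments meet the threshold.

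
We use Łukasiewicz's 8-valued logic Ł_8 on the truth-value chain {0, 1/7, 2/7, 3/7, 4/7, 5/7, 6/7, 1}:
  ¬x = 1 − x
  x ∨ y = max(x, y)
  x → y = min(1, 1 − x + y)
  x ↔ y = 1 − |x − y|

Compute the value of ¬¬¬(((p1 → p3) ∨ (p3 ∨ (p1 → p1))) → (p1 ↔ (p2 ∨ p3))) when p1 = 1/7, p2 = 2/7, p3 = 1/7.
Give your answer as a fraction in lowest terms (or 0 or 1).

1/7

p1 → p3 = 1/7 → 1/7 = 1
p1 → p1 = 1/7 → 1/7 = 1
p3 ∨ (p1 → p1) = 1/7 ∨ 1 = 1
(p1 → p3) ∨ (p3 ∨ (p1 → p1)) = 1 ∨ 1 = 1
p2 ∨ p3 = 2/7 ∨ 1/7 = 2/7
p1 ↔ (p2 ∨ p3) = 1/7 ↔ 2/7 = 6/7
((p1 → p3) ∨ (p3 ∨ (p1 → p1))) → (p1 ↔ (p2 ∨ p3)) = 1 → 6/7 = 6/7
¬(((p1 → p3) ∨ (p3 ∨ (p1 → p1))) → (p1 ↔ (p2 ∨ p3))) = ¬6/7 = 1/7
¬¬(((p1 → p3) ∨ (p3 ∨ (p1 → p1))) → (p1 ↔ (p2 ∨ p3))) = ¬1/7 = 6/7
¬¬¬(((p1 → p3) ∨ (p3 ∨ (p1 → p1))) → (p1 ↔ (p2 ∨ p3))) = ¬6/7 = 1/7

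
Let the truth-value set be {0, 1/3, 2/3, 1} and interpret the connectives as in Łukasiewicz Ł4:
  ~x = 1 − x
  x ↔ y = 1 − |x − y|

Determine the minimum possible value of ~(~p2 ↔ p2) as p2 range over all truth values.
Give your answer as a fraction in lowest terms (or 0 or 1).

Take p2 = 1/3:
~p2 = ~1/3 = 2/3
~p2 ↔ p2 = 2/3 ↔ 1/3 = 2/3
~(~p2 ↔ p2) = ~2/3 = 1/3
No assignment yields a value below 1/3, so this is the minimum.

1/3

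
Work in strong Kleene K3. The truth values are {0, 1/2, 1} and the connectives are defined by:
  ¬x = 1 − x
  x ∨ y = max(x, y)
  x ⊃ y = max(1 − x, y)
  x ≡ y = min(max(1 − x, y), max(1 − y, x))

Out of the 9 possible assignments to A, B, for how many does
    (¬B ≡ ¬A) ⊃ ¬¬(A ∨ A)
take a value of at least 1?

A = 0, B = 0 ↦ 0  <
A = 0, B = 1/2 ↦ 1/2  <
A = 0, B = 1 ↦ 1  ≥
A = 1/2, B = 0 ↦ 1/2  <
A = 1/2, B = 1/2 ↦ 1/2  <
A = 1/2, B = 1 ↦ 1/2  <
A = 1, B = 0 ↦ 1  ≥
A = 1, B = 1/2 ↦ 1  ≥
A = 1, B = 1 ↦ 1  ≥
So 4 of the 9 assignments meet the threshold.

4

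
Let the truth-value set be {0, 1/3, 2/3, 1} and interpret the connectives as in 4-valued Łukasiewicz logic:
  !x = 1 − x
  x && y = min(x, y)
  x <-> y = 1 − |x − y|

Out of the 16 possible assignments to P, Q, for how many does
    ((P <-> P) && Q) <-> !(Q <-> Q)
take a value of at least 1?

P = 0, Q = 0 ↦ 1  ≥
P = 0, Q = 1/3 ↦ 2/3  <
P = 0, Q = 2/3 ↦ 1/3  <
P = 0, Q = 1 ↦ 0  <
P = 1/3, Q = 0 ↦ 1  ≥
P = 1/3, Q = 1/3 ↦ 2/3  <
P = 1/3, Q = 2/3 ↦ 1/3  <
P = 1/3, Q = 1 ↦ 0  <
P = 2/3, Q = 0 ↦ 1  ≥
P = 2/3, Q = 1/3 ↦ 2/3  <
P = 2/3, Q = 2/3 ↦ 1/3  <
P = 2/3, Q = 1 ↦ 0  <
P = 1, Q = 0 ↦ 1  ≥
P = 1, Q = 1/3 ↦ 2/3  <
P = 1, Q = 2/3 ↦ 1/3  <
P = 1, Q = 1 ↦ 0  <
So 4 of the 16 assignments meet the threshold.

4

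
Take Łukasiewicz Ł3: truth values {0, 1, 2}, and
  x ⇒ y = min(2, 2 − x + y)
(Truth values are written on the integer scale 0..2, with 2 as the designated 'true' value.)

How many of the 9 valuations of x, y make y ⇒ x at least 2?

6

x = 0, y = 0 ↦ 2  ≥
x = 0, y = 1 ↦ 1  <
x = 0, y = 2 ↦ 0  <
x = 1, y = 0 ↦ 2  ≥
x = 1, y = 1 ↦ 2  ≥
x = 1, y = 2 ↦ 1  <
x = 2, y = 0 ↦ 2  ≥
x = 2, y = 1 ↦ 2  ≥
x = 2, y = 2 ↦ 2  ≥
So 6 of the 9 assignments meet the threshold.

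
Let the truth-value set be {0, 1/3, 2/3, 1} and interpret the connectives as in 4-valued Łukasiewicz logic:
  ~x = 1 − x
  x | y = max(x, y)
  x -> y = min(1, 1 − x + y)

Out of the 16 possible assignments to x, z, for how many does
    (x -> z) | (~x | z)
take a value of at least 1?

x = 0, z = 0 ↦ 1  ≥
x = 0, z = 1/3 ↦ 1  ≥
x = 0, z = 2/3 ↦ 1  ≥
x = 0, z = 1 ↦ 1  ≥
x = 1/3, z = 0 ↦ 2/3  <
x = 1/3, z = 1/3 ↦ 1  ≥
x = 1/3, z = 2/3 ↦ 1  ≥
x = 1/3, z = 1 ↦ 1  ≥
x = 2/3, z = 0 ↦ 1/3  <
x = 2/3, z = 1/3 ↦ 2/3  <
x = 2/3, z = 2/3 ↦ 1  ≥
x = 2/3, z = 1 ↦ 1  ≥
x = 1, z = 0 ↦ 0  <
x = 1, z = 1/3 ↦ 1/3  <
x = 1, z = 2/3 ↦ 2/3  <
x = 1, z = 1 ↦ 1  ≥
So 10 of the 16 assignments meet the threshold.

10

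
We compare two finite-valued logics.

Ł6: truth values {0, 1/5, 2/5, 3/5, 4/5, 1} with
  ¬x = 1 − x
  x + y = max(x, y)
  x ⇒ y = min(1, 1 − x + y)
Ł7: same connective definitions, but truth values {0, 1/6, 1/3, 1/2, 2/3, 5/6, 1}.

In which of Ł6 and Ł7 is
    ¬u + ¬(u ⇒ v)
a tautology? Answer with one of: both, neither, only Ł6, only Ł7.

In Ł6: at u = 1/5, v = 0 the value is 4/5 — not a tautology.
In Ł7: at u = 1/6, v = 0 the value is 5/6 — not a tautology.

neither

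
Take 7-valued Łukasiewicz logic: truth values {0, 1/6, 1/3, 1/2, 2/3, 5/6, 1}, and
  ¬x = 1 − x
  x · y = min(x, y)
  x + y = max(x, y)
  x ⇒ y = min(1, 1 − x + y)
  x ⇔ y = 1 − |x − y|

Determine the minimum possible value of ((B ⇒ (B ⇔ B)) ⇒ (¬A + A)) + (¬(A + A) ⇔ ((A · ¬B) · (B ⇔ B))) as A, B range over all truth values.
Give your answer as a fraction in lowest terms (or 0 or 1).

1/2

Take A = 1/2, B = 1:
B ⇔ B = 1 ⇔ 1 = 1
B ⇒ (B ⇔ B) = 1 ⇒ 1 = 1
¬A = ¬1/2 = 1/2
¬A + A = 1/2 + 1/2 = 1/2
(B ⇒ (B ⇔ B)) ⇒ (¬A + A) = 1 ⇒ 1/2 = 1/2
A + A = 1/2 + 1/2 = 1/2
¬(A + A) = ¬1/2 = 1/2
¬B = ¬1 = 0
A · ¬B = 1/2 · 0 = 0
B ⇔ B = 1 ⇔ 1 = 1
(A · ¬B) · (B ⇔ B) = 0 · 1 = 0
¬(A + A) ⇔ ((A · ¬B) · (B ⇔ B)) = 1/2 ⇔ 0 = 1/2
((B ⇒ (B ⇔ B)) ⇒ (¬A + A)) + (¬(A + A) ⇔ ((A · ¬B) · (B ⇔ B))) = 1/2 + 1/2 = 1/2
No assignment yields a value below 1/2, so this is the minimum.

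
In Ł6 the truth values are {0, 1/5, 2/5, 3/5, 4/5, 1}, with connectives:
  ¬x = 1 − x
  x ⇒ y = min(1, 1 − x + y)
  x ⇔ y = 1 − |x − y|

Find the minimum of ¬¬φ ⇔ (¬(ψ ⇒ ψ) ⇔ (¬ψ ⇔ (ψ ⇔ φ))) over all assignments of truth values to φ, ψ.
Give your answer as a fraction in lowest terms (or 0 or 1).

1/5

Take φ = 4/5, ψ = 2/5:
¬φ = ¬4/5 = 1/5
¬¬φ = ¬1/5 = 4/5
ψ ⇒ ψ = 2/5 ⇒ 2/5 = 1
¬(ψ ⇒ ψ) = ¬1 = 0
¬ψ = ¬2/5 = 3/5
ψ ⇔ φ = 2/5 ⇔ 4/5 = 3/5
¬ψ ⇔ (ψ ⇔ φ) = 3/5 ⇔ 3/5 = 1
¬(ψ ⇒ ψ) ⇔ (¬ψ ⇔ (ψ ⇔ φ)) = 0 ⇔ 1 = 0
¬¬φ ⇔ (¬(ψ ⇒ ψ) ⇔ (¬ψ ⇔ (ψ ⇔ φ))) = 4/5 ⇔ 0 = 1/5
No assignment yields a value below 1/5, so this is the minimum.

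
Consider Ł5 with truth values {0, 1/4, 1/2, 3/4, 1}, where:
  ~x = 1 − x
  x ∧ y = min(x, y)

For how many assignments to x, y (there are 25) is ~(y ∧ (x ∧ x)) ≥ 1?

value 1: 9 assignments (counts)
value 3/4: 7 assignments
value 1/2: 5 assignments
value 1/4: 3 assignments
value 0: 1 assignment
So 9 of the 25 assignments meet the threshold.

9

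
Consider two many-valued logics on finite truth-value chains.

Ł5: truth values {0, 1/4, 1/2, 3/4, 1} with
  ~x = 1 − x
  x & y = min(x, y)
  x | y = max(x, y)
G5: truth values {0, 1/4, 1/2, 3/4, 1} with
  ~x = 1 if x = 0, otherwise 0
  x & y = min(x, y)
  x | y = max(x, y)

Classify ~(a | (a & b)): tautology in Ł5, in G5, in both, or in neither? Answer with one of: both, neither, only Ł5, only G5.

In Ł5: at a = 1/4, b = 0 the value is 3/4 — not a tautology.
In G5: at a = 1/4, b = 0 the value is 0 — not a tautology.

neither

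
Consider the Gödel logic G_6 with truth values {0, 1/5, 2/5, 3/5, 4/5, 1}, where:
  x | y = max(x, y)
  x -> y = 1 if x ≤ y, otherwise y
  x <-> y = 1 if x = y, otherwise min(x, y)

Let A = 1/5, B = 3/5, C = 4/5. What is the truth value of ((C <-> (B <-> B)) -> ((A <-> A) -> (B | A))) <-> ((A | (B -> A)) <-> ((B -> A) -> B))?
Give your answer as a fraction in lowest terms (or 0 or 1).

1/5

B <-> B = 3/5 <-> 3/5 = 1
C <-> (B <-> B) = 4/5 <-> 1 = 4/5
A <-> A = 1/5 <-> 1/5 = 1
B | A = 3/5 | 1/5 = 3/5
(A <-> A) -> (B | A) = 1 -> 3/5 = 3/5
(C <-> (B <-> B)) -> ((A <-> A) -> (B | A)) = 4/5 -> 3/5 = 3/5
B -> A = 3/5 -> 1/5 = 1/5
A | (B -> A) = 1/5 | 1/5 = 1/5
B -> A = 3/5 -> 1/5 = 1/5
(B -> A) -> B = 1/5 -> 3/5 = 1
(A | (B -> A)) <-> ((B -> A) -> B) = 1/5 <-> 1 = 1/5
((C <-> (B <-> B)) -> ((A <-> A) -> (B | A))) <-> ((A | (B -> A)) <-> ((B -> A) -> B)) = 3/5 <-> 1/5 = 1/5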